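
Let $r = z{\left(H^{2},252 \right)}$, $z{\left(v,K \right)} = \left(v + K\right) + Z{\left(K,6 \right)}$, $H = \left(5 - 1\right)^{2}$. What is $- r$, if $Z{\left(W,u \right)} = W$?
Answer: $-760$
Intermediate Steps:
$H = 16$ ($H = 4^{2} = 16$)
$z{\left(v,K \right)} = v + 2 K$ ($z{\left(v,K \right)} = \left(v + K\right) + K = \left(K + v\right) + K = v + 2 K$)
$r = 760$ ($r = 16^{2} + 2 \cdot 252 = 256 + 504 = 760$)
$- r = \left(-1\right) 760 = -760$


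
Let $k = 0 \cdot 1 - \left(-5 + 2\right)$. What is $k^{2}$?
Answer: $9$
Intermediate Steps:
$k = 3$ ($k = 0 - -3 = 0 + 3 = 3$)
$k^{2} = 3^{2} = 9$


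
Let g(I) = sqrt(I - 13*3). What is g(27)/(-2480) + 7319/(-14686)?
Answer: -7319/14686 - I*sqrt(3)/1240 ≈ -0.49837 - 0.0013968*I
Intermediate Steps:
g(I) = sqrt(-39 + I) (g(I) = sqrt(I - 39) = sqrt(-39 + I))
g(27)/(-2480) + 7319/(-14686) = sqrt(-39 + 27)/(-2480) + 7319/(-14686) = sqrt(-12)*(-1/2480) + 7319*(-1/14686) = (2*I*sqrt(3))*(-1/2480) - 7319/14686 = -I*sqrt(3)/1240 - 7319/14686 = -7319/14686 - I*sqrt(3)/1240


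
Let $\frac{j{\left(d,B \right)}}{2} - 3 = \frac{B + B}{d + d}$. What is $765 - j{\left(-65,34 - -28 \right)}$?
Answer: $\frac{49459}{65} \approx 760.91$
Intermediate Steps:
$j{\left(d,B \right)} = 6 + \frac{2 B}{d}$ ($j{\left(d,B \right)} = 6 + 2 \frac{B + B}{d + d} = 6 + 2 \frac{2 B}{2 d} = 6 + 2 \cdot 2 B \frac{1}{2 d} = 6 + 2 \frac{B}{d} = 6 + \frac{2 B}{d}$)
$765 - j{\left(-65,34 - -28 \right)} = 765 - \left(6 + \frac{2 \left(34 - -28\right)}{-65}\right) = 765 - \left(6 + 2 \left(34 + 28\right) \left(- \frac{1}{65}\right)\right) = 765 - \left(6 + 2 \cdot 62 \left(- \frac{1}{65}\right)\right) = 765 - \left(6 - \frac{124}{65}\right) = 765 - \frac{266}{65} = \frac{49459}{65}$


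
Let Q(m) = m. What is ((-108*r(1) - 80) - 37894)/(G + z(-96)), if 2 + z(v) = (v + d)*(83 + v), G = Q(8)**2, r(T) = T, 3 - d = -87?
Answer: -19041/70 ≈ -272.01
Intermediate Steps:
d = 90 (d = 3 - 1*(-87) = 3 + 87 = 90)
G = 64 (G = 8**2 = 64)
z(v) = -2 + (83 + v)*(90 + v) (z(v) = -2 + (v + 90)*(83 + v) = -2 + (90 + v)*(83 + v) = -2 + (83 + v)*(90 + v))
((-108*r(1) - 80) - 37894)/(G + z(-96)) = ((-108*1 - 80) - 37894)/(64 + (7468 + (-96)**2 + 173*(-96))) = ((-108 - 80) - 37894)/(64 + (7468 + 9216 - 16608)) = (-188 - 37894)/(64 + 76) = -38082/140 = -38082*1/140 = -19041/70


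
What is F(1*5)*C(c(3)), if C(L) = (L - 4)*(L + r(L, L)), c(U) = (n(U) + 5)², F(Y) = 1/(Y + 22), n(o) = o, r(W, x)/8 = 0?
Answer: 1280/9 ≈ 142.22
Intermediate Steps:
r(W, x) = 0 (r(W, x) = 8*0 = 0)
F(Y) = 1/(22 + Y)
c(U) = (5 + U)² (c(U) = (U + 5)² = (5 + U)²)
C(L) = L*(-4 + L) (C(L) = (L - 4)*(L + 0) = (-4 + L)*L = L*(-4 + L))
F(1*5)*C(c(3)) = ((5 + 3)²*(-4 + (5 + 3)²))/(22 + 1*5) = (8²*(-4 + 8²))/(22 + 5) = (64*(-4 + 64))/27 = (64*60)/27 = (1/27)*3840 = 1280/9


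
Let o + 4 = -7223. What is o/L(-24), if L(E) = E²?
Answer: -803/64 ≈ -12.547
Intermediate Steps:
o = -7227 (o = -4 - 7223 = -7227)
o/L(-24) = -7227/((-24)²) = -7227/576 = -7227*1/576 = -803/64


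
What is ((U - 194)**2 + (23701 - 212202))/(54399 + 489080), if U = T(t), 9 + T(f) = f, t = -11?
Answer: -142705/543479 ≈ -0.26258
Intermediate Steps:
T(f) = -9 + f
U = -20 (U = -9 - 11 = -20)
((U - 194)**2 + (23701 - 212202))/(54399 + 489080) = ((-20 - 194)**2 + (23701 - 212202))/(54399 + 489080) = ((-214)**2 - 188501)/543479 = (45796 - 188501)*(1/543479) = -142705*1/543479 = -142705/543479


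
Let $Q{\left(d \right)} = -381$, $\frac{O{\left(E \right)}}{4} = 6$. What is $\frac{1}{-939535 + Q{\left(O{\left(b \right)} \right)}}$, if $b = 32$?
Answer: $- \frac{1}{939916} \approx -1.0639 \cdot 10^{-6}$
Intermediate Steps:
$O{\left(E \right)} = 24$ ($O{\left(E \right)} = 4 \cdot 6 = 24$)
$\frac{1}{-939535 + Q{\left(O{\left(b \right)} \right)}} = \frac{1}{-939535 - 381} = \frac{1}{-939916} = - \frac{1}{939916}$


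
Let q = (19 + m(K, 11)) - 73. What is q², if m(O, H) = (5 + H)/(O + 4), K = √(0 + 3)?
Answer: 407812/169 + 20416*√3/169 ≈ 2622.3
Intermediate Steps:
K = √3 ≈ 1.7320
m(O, H) = (5 + H)/(4 + O)
q = -54 + 16/(4 + √3) (q = (19 + (5 + 11)/(4 + √3)) - 73 = (19 + 16/(4 + √3)) - 73 = -54 + 16/(4 + √3) ≈ -51.209)
q² = (-638/13 - 16*√3/13)²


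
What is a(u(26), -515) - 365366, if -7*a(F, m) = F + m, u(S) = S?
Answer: -2557073/7 ≈ -3.6530e+5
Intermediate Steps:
a(F, m) = -F/7 - m/7 (a(F, m) = -(F + m)/7 = -F/7 - m/7)
a(u(26), -515) - 365366 = (-⅐*26 - ⅐*(-515)) - 365366 = (-26/7 + 515/7) - 365366 = 489/7 - 365366 = -2557073/7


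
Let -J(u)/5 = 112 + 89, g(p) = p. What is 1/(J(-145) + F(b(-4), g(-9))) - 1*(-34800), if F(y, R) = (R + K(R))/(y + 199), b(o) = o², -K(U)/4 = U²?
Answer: 7530998185/216408 ≈ 34800.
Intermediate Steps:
K(U) = -4*U²
J(u) = -1005 (J(u) = -5*(112 + 89) = -5*201 = -1005)
F(y, R) = (R - 4*R²)/(199 + y) (F(y, R) = (R - 4*R²)/(y + 199) = (R - 4*R²)/(199 + y))
1/(J(-145) + F(b(-4), g(-9))) - 1*(-34800) = 1/(-1005 - 9*(1 - 4*(-9))/(199 + (-4)²)) - 1*(-34800) = 1/(-1005 - 9*(1 + 36)/(199 + 16)) + 34800 = 1/(-1005 - 9*37/215) + 34800 = 1/(-1005 - 9*1/215*37) + 34800 = 1/(-1005 - 333/215) + 34800 = 1/(-216408/215) + 34800 = -215/216408 + 34800 = 7530998185/216408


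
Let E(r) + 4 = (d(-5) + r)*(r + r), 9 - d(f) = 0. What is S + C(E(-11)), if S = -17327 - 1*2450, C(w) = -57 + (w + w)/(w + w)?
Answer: -19833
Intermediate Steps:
d(f) = 9 (d(f) = 9 - 1*0 = 9 + 0 = 9)
E(r) = -4 + 2*r*(9 + r) (E(r) = -4 + (9 + r)*(r + r) = -4 + (9 + r)*(2*r) = -4 + 2*r*(9 + r))
C(w) = -56 (C(w) = -57 + (2*w)/((2*w)) = -57 + (2*w)*(1/(2*w)) = -57 + 1 = -56)
S = -19777 (S = -17327 - 2450 = -19777)
S + C(E(-11)) = -19777 - 56 = -19833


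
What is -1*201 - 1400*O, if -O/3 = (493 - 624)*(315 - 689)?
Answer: 205774599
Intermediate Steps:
O = -146982 (O = -3*(493 - 624)*(315 - 689) = -(-393)*(-374) = -3*48994 = -146982)
-1*201 - 1400*O = -1*201 - 1400*(-146982) = -201 + 205774800 = 205774599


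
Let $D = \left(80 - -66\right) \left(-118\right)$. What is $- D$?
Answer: $17228$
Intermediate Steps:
$D = -17228$ ($D = \left(80 + 66\right) \left(-118\right) = 146 \left(-118\right) = -17228$)
$- D = \left(-1\right) \left(-17228\right) = 17228$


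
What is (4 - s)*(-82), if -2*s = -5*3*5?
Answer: 2747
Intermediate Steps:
s = 75/2 (s = -(-5*3)*5/2 = -(-15)*5/2 = -1/2*(-75) = 75/2 ≈ 37.500)
(4 - s)*(-82) = (4 - 1*75/2)*(-82) = (4 - 75/2)*(-82) = -67/2*(-82) = 2747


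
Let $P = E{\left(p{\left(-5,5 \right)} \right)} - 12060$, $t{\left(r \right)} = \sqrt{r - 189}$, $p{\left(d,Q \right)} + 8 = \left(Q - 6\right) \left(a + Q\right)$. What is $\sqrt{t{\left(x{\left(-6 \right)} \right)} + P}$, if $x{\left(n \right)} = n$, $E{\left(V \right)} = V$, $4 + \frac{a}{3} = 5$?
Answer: $\sqrt{-12076 + i \sqrt{195}} \approx 0.0635 + 109.89 i$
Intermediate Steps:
$a = 3$ ($a = -12 + 3 \cdot 5 = -12 + 15 = 3$)
$p{\left(d,Q \right)} = -8 + \left(-6 + Q\right) \left(3 + Q\right)$ ($p{\left(d,Q \right)} = -8 + \left(Q - 6\right) \left(3 + Q\right) = -8 + \left(-6 + Q\right) \left(3 + Q\right)$)
$t{\left(r \right)} = \sqrt{-189 + r}$
$P = -12076$ ($P = \left(-26 + 5^{2} - 15\right) - 12060 = \left(-26 + 25 - 15\right) - 12060 = -16 - 12060 = -12076$)
$\sqrt{t{\left(x{\left(-6 \right)} \right)} + P} = \sqrt{\sqrt{-189 - 6} - 12076} = \sqrt{\sqrt{-195} - 12076} = \sqrt{i \sqrt{195} - 12076} = \sqrt{-12076 + i \sqrt{195}}$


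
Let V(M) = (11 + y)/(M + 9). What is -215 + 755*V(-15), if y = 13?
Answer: -3235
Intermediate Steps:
V(M) = 24/(9 + M) (V(M) = (11 + 13)/(M + 9) = 24/(9 + M))
-215 + 755*V(-15) = -215 + 755*(24/(9 - 15)) = -215 + 755*(24/(-6)) = -215 + 755*(24*(-1/6)) = -215 + 755*(-4) = -215 - 3020 = -3235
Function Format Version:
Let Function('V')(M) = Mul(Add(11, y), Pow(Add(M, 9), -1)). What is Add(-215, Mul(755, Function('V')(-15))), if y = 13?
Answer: -3235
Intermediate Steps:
Function('V')(M) = Mul(24, Pow(Add(9, M), -1)) (Function('V')(M) = Mul(Add(11, 13), Pow(Add(M, 9), -1)) = Mul(24, Pow(Add(9, M), -1)))
Add(-215, Mul(755, Function('V')(-15))) = Add(-215, Mul(755, Mul(24, Pow(Add(9, -15), -1)))) = Add(-215, Mul(755, Mul(24, Pow(-6, -1)))) = Add(-215, Mul(755, Mul(24, Rational(-1, 6)))) = Add(-215, Mul(755, -4)) = Add(-215, -3020) = -3235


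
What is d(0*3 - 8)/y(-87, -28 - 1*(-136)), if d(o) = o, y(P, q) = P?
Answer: 8/87 ≈ 0.091954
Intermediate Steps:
d(0*3 - 8)/y(-87, -28 - 1*(-136)) = (0*3 - 8)/(-87) = (0 - 8)*(-1/87) = -8*(-1/87) = 8/87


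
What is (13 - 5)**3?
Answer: 512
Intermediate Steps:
(13 - 5)**3 = 8**3 = 512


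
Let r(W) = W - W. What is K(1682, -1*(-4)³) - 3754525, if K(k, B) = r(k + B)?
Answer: -3754525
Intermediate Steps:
r(W) = 0
K(k, B) = 0
K(1682, -1*(-4)³) - 3754525 = 0 - 3754525 = -3754525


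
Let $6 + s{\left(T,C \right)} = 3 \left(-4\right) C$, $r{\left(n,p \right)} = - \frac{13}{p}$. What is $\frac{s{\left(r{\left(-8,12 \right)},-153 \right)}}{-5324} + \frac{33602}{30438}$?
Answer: $\frac{30798877}{40512978} \approx 0.76022$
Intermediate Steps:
$s{\left(T,C \right)} = -6 - 12 C$ ($s{\left(T,C \right)} = -6 + 3 \left(-4\right) C = -6 - 12 C$)
$\frac{s{\left(r{\left(-8,12 \right)},-153 \right)}}{-5324} + \frac{33602}{30438} = \frac{-6 - -1836}{-5324} + \frac{33602}{30438} = \left(-6 + 1836\right) \left(- \frac{1}{5324}\right) + 33602 \cdot \frac{1}{30438} = 1830 \left(- \frac{1}{5324}\right) + \frac{16801}{15219} = - \frac{915}{2662} + \frac{16801}{15219} = \frac{30798877}{40512978}$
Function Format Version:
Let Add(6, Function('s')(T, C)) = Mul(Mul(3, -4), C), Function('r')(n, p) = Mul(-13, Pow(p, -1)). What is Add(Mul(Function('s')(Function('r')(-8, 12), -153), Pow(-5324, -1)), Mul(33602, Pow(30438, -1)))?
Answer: Rational(30798877, 40512978) ≈ 0.76022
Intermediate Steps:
Function('s')(T, C) = Add(-6, Mul(-12, C)) (Function('s')(T, C) = Add(-6, Mul(Mul(3, -4), C)) = Add(-6, Mul(-12, C)))
Add(Mul(Function('s')(Function('r')(-8, 12), -153), Pow(-5324, -1)), Mul(33602, Pow(30438, -1))) = Add(Mul(Add(-6, Mul(-12, -153)), Pow(-5324, -1)), Mul(33602, Pow(30438, -1))) = Add(Mul(Add(-6, 1836), Rational(-1, 5324)), Mul(33602, Rational(1, 30438))) = Add(Mul(1830, Rational(-1, 5324)), Rational(16801, 15219)) = Add(Rational(-915, 2662), Rational(16801, 15219)) = Rational(30798877, 40512978)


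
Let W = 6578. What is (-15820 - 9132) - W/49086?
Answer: -612400225/24543 ≈ -24952.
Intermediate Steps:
(-15820 - 9132) - W/49086 = (-15820 - 9132) - 6578/49086 = -24952 - 6578/49086 = -24952 - 1*3289/24543 = -24952 - 3289/24543 = -612400225/24543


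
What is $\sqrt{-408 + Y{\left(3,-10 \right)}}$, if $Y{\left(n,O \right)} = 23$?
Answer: $i \sqrt{385} \approx 19.621 i$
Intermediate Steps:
$\sqrt{-408 + Y{\left(3,-10 \right)}} = \sqrt{-408 + 23} = \sqrt{-385} = i \sqrt{385}$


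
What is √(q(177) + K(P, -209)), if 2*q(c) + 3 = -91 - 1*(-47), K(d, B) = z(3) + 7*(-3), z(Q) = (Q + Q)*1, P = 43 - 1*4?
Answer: I*√154/2 ≈ 6.2048*I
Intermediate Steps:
P = 39 (P = 43 - 4 = 39)
z(Q) = 2*Q (z(Q) = (2*Q)*1 = 2*Q)
K(d, B) = -15 (K(d, B) = 2*3 + 7*(-3) = 6 - 21 = -15)
q(c) = -47/2 (q(c) = -3/2 + (-91 - 1*(-47))/2 = -3/2 + (-91 + 47)/2 = -3/2 + (½)*(-44) = -3/2 - 22 = -47/2)
√(q(177) + K(P, -209)) = √(-47/2 - 15) = √(-77/2) = I*√154/2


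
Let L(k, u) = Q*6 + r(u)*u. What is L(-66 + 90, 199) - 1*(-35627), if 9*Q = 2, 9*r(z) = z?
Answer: 360256/9 ≈ 40028.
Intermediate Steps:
r(z) = z/9
Q = 2/9 (Q = (⅑)*2 = 2/9 ≈ 0.22222)
L(k, u) = 4/3 + u²/9 (L(k, u) = (2/9)*6 + (u/9)*u = 4/3 + u²/9)
L(-66 + 90, 199) - 1*(-35627) = (4/3 + (⅑)*199²) - 1*(-35627) = (4/3 + (⅑)*39601) + 35627 = (4/3 + 39601/9) + 35627 = 39613/9 + 35627 = 360256/9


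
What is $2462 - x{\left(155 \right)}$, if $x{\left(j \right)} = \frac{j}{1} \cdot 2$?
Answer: $2152$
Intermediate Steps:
$x{\left(j \right)} = 2 j$ ($x{\left(j \right)} = j 1 \cdot 2 = j 2 = 2 j$)
$2462 - x{\left(155 \right)} = 2462 - 2 \cdot 155 = 2462 - 310 = 2152$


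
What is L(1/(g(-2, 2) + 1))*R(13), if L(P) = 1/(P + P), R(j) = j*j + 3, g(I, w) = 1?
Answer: 172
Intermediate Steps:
R(j) = 3 + j² (R(j) = j² + 3 = 3 + j²)
L(P) = 1/(2*P)
L(1/(g(-2, 2) + 1))*R(13) = (1/(2*(1/(1 + 1))))*(3 + 13²) = (1/(2*(1/2)))*(3 + 169) = (1/(2*(½)))*172 = ((½)*2)*172 = 1*172 = 172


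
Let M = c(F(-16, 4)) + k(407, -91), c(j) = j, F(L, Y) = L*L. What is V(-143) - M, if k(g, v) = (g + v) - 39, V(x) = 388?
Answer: -145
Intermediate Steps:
k(g, v) = -39 + g + v
F(L, Y) = L²
M = 533 (M = (-16)² + (-39 + 407 - 91) = 256 + 277 = 533)
V(-143) - M = 388 - 1*533 = 388 - 533 = -145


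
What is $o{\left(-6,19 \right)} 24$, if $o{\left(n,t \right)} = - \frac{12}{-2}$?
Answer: $144$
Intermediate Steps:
$o{\left(n,t \right)} = 6$ ($o{\left(n,t \right)} = \left(-12\right) \left(- \frac{1}{2}\right) = 6$)
$o{\left(-6,19 \right)} 24 = 6 \cdot 24 = 144$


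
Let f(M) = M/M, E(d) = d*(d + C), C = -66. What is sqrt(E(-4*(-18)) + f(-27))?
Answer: sqrt(433) ≈ 20.809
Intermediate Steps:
E(d) = d*(-66 + d) (E(d) = d*(d - 66) = d*(-66 + d))
f(M) = 1
sqrt(E(-4*(-18)) + f(-27)) = sqrt((-4*(-18))*(-66 - 4*(-18)) + 1) = sqrt(72*(-66 + 72) + 1) = sqrt(72*6 + 1) = sqrt(432 + 1) = sqrt(433)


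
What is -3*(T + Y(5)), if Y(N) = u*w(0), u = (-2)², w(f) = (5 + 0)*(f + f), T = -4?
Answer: 12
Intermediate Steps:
w(f) = 10*f (w(f) = 5*(2*f) = 10*f)
u = 4
Y(N) = 0 (Y(N) = 4*(10*0) = 4*0 = 0)
-3*(T + Y(5)) = -3*(-4 + 0) = -3*(-4) = 12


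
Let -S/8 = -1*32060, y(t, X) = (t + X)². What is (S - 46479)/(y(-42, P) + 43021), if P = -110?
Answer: 210001/66125 ≈ 3.1758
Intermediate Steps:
y(t, X) = (X + t)²
S = 256480 (S = -(-8)*32060 = -8*(-32060) = 256480)
(S - 46479)/(y(-42, P) + 43021) = (256480 - 46479)/((-110 - 42)² + 43021) = 210001/((-152)² + 43021) = 210001/(23104 + 43021) = 210001/66125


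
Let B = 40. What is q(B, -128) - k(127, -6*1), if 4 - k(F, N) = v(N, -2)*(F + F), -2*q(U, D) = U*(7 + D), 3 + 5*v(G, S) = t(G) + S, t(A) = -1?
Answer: 10556/5 ≈ 2111.2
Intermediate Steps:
v(G, S) = -⅘ + S/5 (v(G, S) = -⅗ + (-1 + S)/5 = -⅗ + (-⅕ + S/5) = -⅘ + S/5)
q(U, D) = -U*(7 + D)/2
k(F, N) = 4 + 12*F/5 (k(F, N) = 4 - (-⅘ + (⅕)*(-2))*(F + F) = 4 - (-⅘ - ⅖)*2*F = 4 - (-6)*2*F/5 = 4 - (-12)*F/5 = 4 + 12*F/5)
q(B, -128) - k(127, -6*1) = -½*40*(7 - 128) - (4 + (12/5)*127) = -½*40*(-121) - (4 + 1524/5) = 2420 - 1*1544/5 = 2420 - 1544/5 = 10556/5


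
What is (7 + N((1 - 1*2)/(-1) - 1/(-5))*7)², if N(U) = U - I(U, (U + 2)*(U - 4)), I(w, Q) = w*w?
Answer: 17689/625 ≈ 28.302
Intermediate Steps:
I(w, Q) = w²
N(U) = U - U²
(7 + N((1 - 1*2)/(-1) - 1/(-5))*7)² = (7 + (((1 - 1*2)/(-1) - 1/(-5))*(1 - ((1 - 1*2)/(-1) - 1/(-5))))*7)² = (7 + (((1 - 2)*(-1) - 1*(-⅕))*(1 - ((1 - 2)*(-1) - 1*(-⅕))))*7)² = (7 + ((-1*(-1) + ⅕)*(1 - (-1*(-1) + ⅕)))*7)² = (7 + ((1 + ⅕)*(1 - (1 + ⅕)))*7)² = (7 + (6*(1 - 1*6/5)/5)*7)² = (7 + (6*(1 - 6/5)/5)*7)² = (7 + ((6/5)*(-⅕))*7)² = (7 - 6/25*7)² = (7 - 42/25)² = (133/25)² = 17689/625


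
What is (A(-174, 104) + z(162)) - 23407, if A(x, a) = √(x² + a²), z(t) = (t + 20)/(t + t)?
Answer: -3791843/162 + 2*√10273 ≈ -23204.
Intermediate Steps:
z(t) = (20 + t)/(2*t) (z(t) = (20 + t)/((2*t)) = (20 + t)*(1/(2*t)) = (20 + t)/(2*t))
A(x, a) = √(a² + x²)
(A(-174, 104) + z(162)) - 23407 = (√(104² + (-174)²) + (½)*(20 + 162)/162) - 23407 = (√(10816 + 30276) + (½)*(1/162)*182) - 23407 = (√41092 + 91/162) - 23407 = (2*√10273 + 91/162) - 23407 = (91/162 + 2*√10273) - 23407 = -3791843/162 + 2*√10273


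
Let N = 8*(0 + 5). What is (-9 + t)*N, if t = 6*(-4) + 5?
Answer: -1120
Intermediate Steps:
N = 40 (N = 8*5 = 40)
t = -19 (t = -24 + 5 = -19)
(-9 + t)*N = (-9 - 19)*40 = -28*40 = -1120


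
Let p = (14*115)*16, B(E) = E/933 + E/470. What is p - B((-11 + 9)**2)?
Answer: 5648005994/219255 ≈ 25760.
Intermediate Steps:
B(E) = 1403*E/438510 (B(E) = E*(1/933) + E*(1/470) = E/933 + E/470 = 1403*E/438510)
p = 25760 (p = 1610*16 = 25760)
p - B((-11 + 9)**2) = 25760 - 1403*(-11 + 9)**2/438510 = 25760 - 1403*(-2)**2/438510 = 25760 - 1403*4/438510 = 25760 - 1*2806/219255 = 25760 - 2806/219255 = 5648005994/219255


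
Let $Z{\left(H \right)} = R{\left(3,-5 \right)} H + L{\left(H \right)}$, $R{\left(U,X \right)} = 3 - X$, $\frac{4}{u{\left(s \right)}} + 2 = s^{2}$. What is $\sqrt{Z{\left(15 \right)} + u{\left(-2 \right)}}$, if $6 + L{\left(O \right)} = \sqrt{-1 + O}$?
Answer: $\sqrt{116 + \sqrt{14}} \approx 10.943$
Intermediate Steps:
$u{\left(s \right)} = \frac{4}{-2 + s^{2}}$
$L{\left(O \right)} = -6 + \sqrt{-1 + O}$
$Z{\left(H \right)} = -6 + \sqrt{-1 + H} + 8 H$ ($Z{\left(H \right)} = \left(3 - -5\right) H + \left(-6 + \sqrt{-1 + H}\right) = \left(3 + 5\right) H + \left(-6 + \sqrt{-1 + H}\right) = 8 H + \left(-6 + \sqrt{-1 + H}\right) = -6 + \sqrt{-1 + H} + 8 H$)
$\sqrt{Z{\left(15 \right)} + u{\left(-2 \right)}} = \sqrt{\left(-6 + \sqrt{-1 + 15} + 8 \cdot 15\right) + \frac{4}{-2 + \left(-2\right)^{2}}} = \sqrt{\left(-6 + \sqrt{14} + 120\right) + \frac{4}{-2 + 4}} = \sqrt{\left(114 + \sqrt{14}\right) + \frac{4}{2}} = \sqrt{\left(114 + \sqrt{14}\right) + 4 \cdot \frac{1}{2}} = \sqrt{\left(114 + \sqrt{14}\right) + 2} = \sqrt{116 + \sqrt{14}}$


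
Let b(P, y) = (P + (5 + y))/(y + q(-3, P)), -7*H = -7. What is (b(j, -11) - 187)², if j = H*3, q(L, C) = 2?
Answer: 313600/9 ≈ 34844.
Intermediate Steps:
H = 1 (H = -⅐*(-7) = 1)
j = 3 (j = 1*3 = 3)
b(P, y) = (5 + P + y)/(2 + y) (b(P, y) = (P + (5 + y))/(y + 2) = (5 + P + y)/(2 + y))
(b(j, -11) - 187)² = ((5 + 3 - 11)/(2 - 11) - 187)² = (-3/(-9) - 187)² = (-⅑*(-3) - 187)² = (⅓ - 187)² = (-560/3)² = 313600/9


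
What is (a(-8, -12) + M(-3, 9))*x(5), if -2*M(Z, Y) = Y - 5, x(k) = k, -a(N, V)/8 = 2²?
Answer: -170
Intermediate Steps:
a(N, V) = -32 (a(N, V) = -8*2² = -8*4 = -32)
M(Z, Y) = 5/2 - Y/2 (M(Z, Y) = -(Y - 5)/2 = -(-5 + Y)/2 = 5/2 - Y/2)
(a(-8, -12) + M(-3, 9))*x(5) = (-32 + (5/2 - ½*9))*5 = (-32 + (5/2 - 9/2))*5 = (-32 - 2)*5 = -34*5 = -170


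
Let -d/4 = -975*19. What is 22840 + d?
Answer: 96940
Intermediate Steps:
d = 74100 (d = -(-3900)*19 = -4*(-18525) = 74100)
22840 + d = 22840 + 74100 = 96940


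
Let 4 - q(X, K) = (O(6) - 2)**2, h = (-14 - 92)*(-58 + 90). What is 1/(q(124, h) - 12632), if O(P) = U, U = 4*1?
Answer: -1/12632 ≈ -7.9164e-5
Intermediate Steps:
h = -3392 (h = -106*32 = -3392)
U = 4
O(P) = 4
q(X, K) = 0 (q(X, K) = 4 - (4 - 2)**2 = 4 - 1*2**2 = 4 - 1*4 = 4 - 4 = 0)
1/(q(124, h) - 12632) = 1/(0 - 12632) = 1/(-12632) = -1/12632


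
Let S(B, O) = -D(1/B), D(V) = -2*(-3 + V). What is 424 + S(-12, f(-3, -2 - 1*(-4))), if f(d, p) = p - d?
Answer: 2507/6 ≈ 417.83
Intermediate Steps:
D(V) = 6 - 2*V
S(B, O) = -6 + 2/B (S(B, O) = -(6 - 2/B) = -6 + 2/B)
424 + S(-12, f(-3, -2 - 1*(-4))) = 424 + (-6 + 2/(-12)) = 424 + (-6 + 2*(-1/12)) = 424 + (-6 - ⅙) = 424 - 37/6 = 2507/6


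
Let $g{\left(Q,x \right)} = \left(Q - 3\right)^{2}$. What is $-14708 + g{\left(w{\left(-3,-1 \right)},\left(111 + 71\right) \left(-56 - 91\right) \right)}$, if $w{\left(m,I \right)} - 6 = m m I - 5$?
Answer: $-14587$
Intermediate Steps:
$w{\left(m,I \right)} = 1 + I m^{2}$ ($w{\left(m,I \right)} = 6 + \left(m m I - 5\right) = 6 + \left(m^{2} I - 5\right) = 6 + \left(I m^{2} - 5\right) = 6 + \left(-5 + I m^{2}\right) = 1 + I m^{2}$)
$g{\left(Q,x \right)} = \left(-3 + Q\right)^{2}$
$-14708 + g{\left(w{\left(-3,-1 \right)},\left(111 + 71\right) \left(-56 - 91\right) \right)} = -14708 + \left(-3 + \left(1 - \left(-3\right)^{2}\right)\right)^{2} = -14708 + \left(-3 + \left(1 - 9\right)\right)^{2} = -14708 + \left(-3 - 8\right)^{2} = -14708 + \left(-11\right)^{2} = -14708 + 121 = -14587$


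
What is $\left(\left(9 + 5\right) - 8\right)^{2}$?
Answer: $36$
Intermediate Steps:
$\left(\left(9 + 5\right) - 8\right)^{2} = \left(14 - 8\right)^{2} = 6^{2} = 36$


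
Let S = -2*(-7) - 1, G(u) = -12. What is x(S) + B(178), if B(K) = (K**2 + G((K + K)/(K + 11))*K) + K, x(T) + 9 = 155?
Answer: 29872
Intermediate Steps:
S = 13 (S = 14 - 1 = 13)
x(T) = 146 (x(T) = -9 + 155 = 146)
B(K) = K**2 - 11*K (B(K) = (K**2 - 12*K) + K = K**2 - 11*K)
x(S) + B(178) = 146 + 178*(-11 + 178) = 146 + 178*167 = 146 + 29726 = 29872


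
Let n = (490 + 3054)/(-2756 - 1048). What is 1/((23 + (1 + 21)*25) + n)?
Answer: 951/544037 ≈ 0.0017480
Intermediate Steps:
n = -886/951 (n = 3544/(-3804) = 3544*(-1/3804) = -886/951 ≈ -0.93165)
1/((23 + (1 + 21)*25) + n) = 1/((23 + (1 + 21)*25) - 886/951) = 1/((23 + 22*25) - 886/951) = 1/((23 + 550) - 886/951) = 1/(573 - 886/951) = 1/(544037/951) = 951/544037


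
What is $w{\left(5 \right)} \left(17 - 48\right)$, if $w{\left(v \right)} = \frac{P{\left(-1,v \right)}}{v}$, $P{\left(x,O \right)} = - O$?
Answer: $31$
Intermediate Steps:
$w{\left(v \right)} = -1$ ($w{\left(v \right)} = \frac{\left(-1\right) v}{v} = -1$)
$w{\left(5 \right)} \left(17 - 48\right) = - (17 - 48) = \left(-1\right) \left(-31\right) = 31$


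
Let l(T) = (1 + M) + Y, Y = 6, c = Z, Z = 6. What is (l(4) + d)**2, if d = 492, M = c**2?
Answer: 286225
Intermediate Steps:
c = 6
M = 36 (M = 6**2 = 36)
l(T) = 43 (l(T) = (1 + 36) + 6 = 37 + 6 = 43)
(l(4) + d)**2 = (43 + 492)**2 = 535**2 = 286225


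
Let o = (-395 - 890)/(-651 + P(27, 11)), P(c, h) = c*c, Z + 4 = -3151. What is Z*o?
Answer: 4054175/78 ≈ 51977.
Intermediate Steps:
Z = -3155 (Z = -4 - 3151 = -3155)
P(c, h) = c²
o = -1285/78 (o = (-395 - 890)/(-651 + 27²) = -1285/(-651 + 729) = -1285/78 ≈ -16.474)
Z*o = -3155*(-1285/78) = 4054175/78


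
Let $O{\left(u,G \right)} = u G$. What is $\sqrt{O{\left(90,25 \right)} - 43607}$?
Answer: $i \sqrt{41357} \approx 203.36 i$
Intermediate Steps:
$O{\left(u,G \right)} = G u$
$\sqrt{O{\left(90,25 \right)} - 43607} = \sqrt{25 \cdot 90 - 43607} = \sqrt{2250 - 43607} = \sqrt{-41357} = i \sqrt{41357}$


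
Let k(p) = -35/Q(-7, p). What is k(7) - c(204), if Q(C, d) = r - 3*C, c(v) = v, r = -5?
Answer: -3299/16 ≈ -206.19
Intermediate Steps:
Q(C, d) = -5 - 3*C
k(p) = -35/16 (k(p) = -35/(-5 - 3*(-7)) = -35/(-5 + 21) = -35/16)
k(7) - c(204) = -35/16 - 1*204 = -35/16 - 204 = -3299/16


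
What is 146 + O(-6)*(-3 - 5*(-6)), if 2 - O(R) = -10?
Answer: 470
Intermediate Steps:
O(R) = 12 (O(R) = 2 - 1*(-10) = 2 + 10 = 12)
146 + O(-6)*(-3 - 5*(-6)) = 146 + 12*(-3 - 5*(-6)) = 146 + 12*(-3 + 30) = 146 + 12*27 = 146 + 324 = 470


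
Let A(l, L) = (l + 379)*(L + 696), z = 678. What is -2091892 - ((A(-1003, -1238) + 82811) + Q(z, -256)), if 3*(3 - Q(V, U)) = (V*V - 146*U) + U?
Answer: -7041938/3 ≈ -2.3473e+6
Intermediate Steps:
Q(V, U) = 3 - V²/3 + 145*U/3 (Q(V, U) = 3 - ((V*V - 146*U) + U)/3 = 3 - ((V² - 146*U) + U)/3 = 3 - (V² - 145*U)/3 = 3 + (-V²/3 + 145*U/3) = 3 - V²/3 + 145*U/3)
A(l, L) = (379 + l)*(696 + L)
-2091892 - ((A(-1003, -1238) + 82811) + Q(z, -256)) = -2091892 - (((263784 + 379*(-1238) + 696*(-1003) - 1238*(-1003)) + 82811) + (3 - ⅓*678² + (145/3)*(-256))) = -2091892 - (((263784 - 469202 - 698088 + 1241714) + 82811) + (3 - ⅓*459684 - 37120/3)) = -2091892 - ((338208 + 82811) + (3 - 153228 - 37120/3)) = -2091892 - (421019 - 496795/3) = -2091892 - 1*766262/3 = -2091892 - 766262/3 = -7041938/3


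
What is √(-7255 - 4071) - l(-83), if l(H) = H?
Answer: 83 + I*√11326 ≈ 83.0 + 106.42*I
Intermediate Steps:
√(-7255 - 4071) - l(-83) = √(-7255 - 4071) - 1*(-83) = √(-11326) + 83 = I*√11326 + 83 = 83 + I*√11326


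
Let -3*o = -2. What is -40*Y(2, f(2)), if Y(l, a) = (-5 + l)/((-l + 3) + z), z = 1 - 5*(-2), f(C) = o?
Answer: 10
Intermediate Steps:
o = ⅔ (o = -⅓*(-2) = ⅔ ≈ 0.66667)
f(C) = ⅔
z = 11 (z = 1 + 10 = 11)
Y(l, a) = (-5 + l)/(14 - l) (Y(l, a) = (-5 + l)/((-l + 3) + 11) = (-5 + l)/((3 - l) + 11) = (-5 + l)/(14 - l))
-40*Y(2, f(2)) = -40*(-5 + 2)/(14 - 1*2) = -40*(-3)/(14 - 2) = -40*(-3)/12 = -10*(-3)/3 = -40*(-¼) = 10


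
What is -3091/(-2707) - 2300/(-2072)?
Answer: 3157663/1402226 ≈ 2.2519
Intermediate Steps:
-3091/(-2707) - 2300/(-2072) = -3091*(-1/2707) - 2300*(-1/2072) = 3091/2707 + 575/518 = 3157663/1402226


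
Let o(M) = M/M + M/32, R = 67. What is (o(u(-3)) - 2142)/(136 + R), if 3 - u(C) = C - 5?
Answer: -68501/6496 ≈ -10.545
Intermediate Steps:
u(C) = 8 - C (u(C) = 3 - (C - 5) = 3 - (-5 + C) = 3 + (5 - C) = 8 - C)
o(M) = 1 + M/32 (o(M) = 1 + M*(1/32) = 1 + M/32)
(o(u(-3)) - 2142)/(136 + R) = ((1 + (8 - 1*(-3))/32) - 2142)/(136 + 67) = ((1 + (8 + 3)/32) - 2142)/203 = ((1 + (1/32)*11) - 2142)*(1/203) = ((1 + 11/32) - 2142)*(1/203) = (43/32 - 2142)*(1/203) = -68501/32*1/203 = -68501/6496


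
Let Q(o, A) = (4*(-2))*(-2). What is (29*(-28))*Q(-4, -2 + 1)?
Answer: -12992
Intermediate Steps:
Q(o, A) = 16 (Q(o, A) = -8*(-2) = 16)
(29*(-28))*Q(-4, -2 + 1) = (29*(-28))*16 = -812*16 = -12992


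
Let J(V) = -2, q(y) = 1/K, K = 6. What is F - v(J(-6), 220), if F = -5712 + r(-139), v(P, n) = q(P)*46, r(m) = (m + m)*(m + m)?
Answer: 214693/3 ≈ 71564.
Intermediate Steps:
q(y) = ⅙ (q(y) = 1/6 = ⅙)
r(m) = 4*m² (r(m) = (2*m)*(2*m) = 4*m²)
v(P, n) = 23/3 (v(P, n) = (⅙)*46 = 23/3)
F = 71572 (F = -5712 + 4*(-139)² = -5712 + 4*19321 = -5712 + 77284 = 71572)
F - v(J(-6), 220) = 71572 - 1*23/3 = 71572 - 23/3 = 214693/3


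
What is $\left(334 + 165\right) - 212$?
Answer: $287$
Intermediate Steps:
$\left(334 + 165\right) - 212 = 499 - 212 = 287$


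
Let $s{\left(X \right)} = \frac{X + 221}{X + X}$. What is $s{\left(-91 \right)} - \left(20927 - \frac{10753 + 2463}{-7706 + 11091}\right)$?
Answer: $- \frac{495789678}{23695} \approx -20924.0$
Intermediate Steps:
$s{\left(X \right)} = \frac{221 + X}{2 X}$
$s{\left(-91 \right)} - \left(20927 - \frac{10753 + 2463}{-7706 + 11091}\right) = \frac{221 - 91}{2 \left(-91\right)} - \left(20927 - \frac{10753 + 2463}{-7706 + 11091}\right) = \frac{1}{2} \left(- \frac{1}{91}\right) 130 - \left(20927 - \frac{13216}{3385}\right) = - \frac{5}{7} + \left(-20927 + 13216 \cdot \frac{1}{3385}\right) = - \frac{5}{7} + \left(-20927 + \frac{13216}{3385}\right) = - \frac{5}{7} - \frac{70824679}{3385} = - \frac{495789678}{23695}$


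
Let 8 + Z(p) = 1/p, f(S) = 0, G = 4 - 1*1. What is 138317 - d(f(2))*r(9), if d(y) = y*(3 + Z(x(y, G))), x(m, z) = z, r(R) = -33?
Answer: 138317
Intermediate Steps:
G = 3 (G = 4 - 1 = 3)
Z(p) = -8 + 1/p
d(y) = -14*y/3 (d(y) = y*(3 + (-8 + 1/3)) = y*(3 + (-8 + ⅓)) = y*(3 - 23/3) = y*(-14/3) = -14*y/3)
138317 - d(f(2))*r(9) = 138317 - (-14/3*0)*(-33) = 138317 - 0*(-33) = 138317 - 1*0 = 138317 + 0 = 138317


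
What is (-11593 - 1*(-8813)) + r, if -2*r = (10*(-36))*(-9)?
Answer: -4400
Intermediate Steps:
r = -1620 (r = -10*(-36)*(-9)/2 = -(-180)*(-9) = -½*3240 = -1620)
(-11593 - 1*(-8813)) + r = (-11593 - 1*(-8813)) - 1620 = (-11593 + 8813) - 1620 = -2780 - 1620 = -4400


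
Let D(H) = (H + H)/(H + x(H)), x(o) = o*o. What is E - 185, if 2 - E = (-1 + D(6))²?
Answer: -8992/49 ≈ -183.51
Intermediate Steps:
x(o) = o²
D(H) = 2*H/(H + H²) (D(H) = (H + H)/(H + H²) = (2*H)/(H + H²) = 2*H/(H + H²))
E = 73/49 (E = 2 - (-1 + 2/(1 + 6))² = 2 - (-1 + 2/7)² = 2 - (-5/7)² = 2 - 1*25/49 = 2 - 25/49 = 73/49 ≈ 1.4898)
E - 185 = 73/49 - 185 = -8992/49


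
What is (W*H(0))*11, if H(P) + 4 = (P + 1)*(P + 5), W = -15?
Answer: -165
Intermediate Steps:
H(P) = -4 + (1 + P)*(5 + P) (H(P) = -4 + (P + 1)*(P + 5) = -4 + (1 + P)*(5 + P))
(W*H(0))*11 = -15*(1 + 0² + 6*0)*11 = -15*(1 + 0 + 0)*11 = -15*1*11 = -15*11 = -165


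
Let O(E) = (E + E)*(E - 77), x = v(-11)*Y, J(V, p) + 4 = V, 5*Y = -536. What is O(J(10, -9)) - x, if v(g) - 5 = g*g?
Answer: 63276/5 ≈ 12655.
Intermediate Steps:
Y = -536/5 (Y = (⅕)*(-536) = -536/5 ≈ -107.20)
J(V, p) = -4 + V
v(g) = 5 + g² (v(g) = 5 + g*g = 5 + g²)
x = -67536/5 (x = (5 + (-11)²)*(-536/5) = (5 + 121)*(-536/5) = 126*(-536/5) = -67536/5 ≈ -13507.)
O(E) = 2*E*(-77 + E) (O(E) = (2*E)*(-77 + E) = 2*E*(-77 + E))
O(J(10, -9)) - x = 2*(-4 + 10)*(-77 + (-4 + 10)) - 1*(-67536/5) = 2*6*(-77 + 6) + 67536/5 = 2*6*(-71) + 67536/5 = -852 + 67536/5 = 63276/5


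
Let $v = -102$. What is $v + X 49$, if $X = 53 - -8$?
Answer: $2887$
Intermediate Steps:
$X = 61$ ($X = 53 + 8 = 61$)
$v + X 49 = -102 + 61 \cdot 49 = -102 + 2989 = 2887$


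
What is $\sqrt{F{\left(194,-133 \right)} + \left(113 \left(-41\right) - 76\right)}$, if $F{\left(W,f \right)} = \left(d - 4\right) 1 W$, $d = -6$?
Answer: $i \sqrt{6649} \approx 81.541 i$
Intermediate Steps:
$F{\left(W,f \right)} = - 10 W$ ($F{\left(W,f \right)} = \left(-6 - 4\right) 1 W = - 10 W$)
$\sqrt{F{\left(194,-133 \right)} + \left(113 \left(-41\right) - 76\right)} = \sqrt{\left(-10\right) 194 + \left(113 \left(-41\right) - 76\right)} = \sqrt{-1940 - 4709} = \sqrt{-6649} = i \sqrt{6649}$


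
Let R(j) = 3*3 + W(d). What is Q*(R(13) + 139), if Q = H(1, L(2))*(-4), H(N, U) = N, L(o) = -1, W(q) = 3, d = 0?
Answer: -604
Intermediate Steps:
R(j) = 12 (R(j) = 3*3 + 3 = 9 + 3 = 12)
Q = -4 (Q = 1*(-4) = -4)
Q*(R(13) + 139) = -4*(12 + 139) = -4*151 = -604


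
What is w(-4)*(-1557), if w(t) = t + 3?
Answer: 1557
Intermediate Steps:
w(t) = 3 + t
w(-4)*(-1557) = (3 - 4)*(-1557) = -1*(-1557) = 1557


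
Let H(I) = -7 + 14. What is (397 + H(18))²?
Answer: 163216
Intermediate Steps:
H(I) = 7
(397 + H(18))² = (397 + 7)² = 404² = 163216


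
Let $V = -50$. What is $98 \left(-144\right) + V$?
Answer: $-14162$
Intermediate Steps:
$98 \left(-144\right) + V = 98 \left(-144\right) - 50 = -14112 - 50 = -14162$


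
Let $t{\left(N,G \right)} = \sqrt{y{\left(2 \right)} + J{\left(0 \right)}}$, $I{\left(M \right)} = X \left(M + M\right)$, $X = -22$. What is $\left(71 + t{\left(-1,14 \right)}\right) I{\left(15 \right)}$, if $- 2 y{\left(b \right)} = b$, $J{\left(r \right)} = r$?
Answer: $-46860 - 660 i \approx -46860.0 - 660.0 i$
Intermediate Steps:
$y{\left(b \right)} = - \frac{b}{2}$
$I{\left(M \right)} = - 44 M$ ($I{\left(M \right)} = - 22 \left(M + M\right) = - 22 \cdot 2 M = - 44 M$)
$t{\left(N,G \right)} = i$ ($t{\left(N,G \right)} = \sqrt{\left(- \frac{1}{2}\right) 2 + 0} = \sqrt{-1 + 0} = \sqrt{-1} = i$)
$\left(71 + t{\left(-1,14 \right)}\right) I{\left(15 \right)} = \left(71 + i\right) \left(\left(-44\right) 15\right) = \left(71 + i\right) \left(-660\right) = -46860 - 660 i$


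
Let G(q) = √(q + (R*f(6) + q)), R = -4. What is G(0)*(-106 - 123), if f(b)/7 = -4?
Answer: -916*√7 ≈ -2423.5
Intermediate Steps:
f(b) = -28 (f(b) = 7*(-4) = -28)
G(q) = √(112 + 2*q) (G(q) = √(q + (-4*(-28) + q)) = √(q + (112 + q)) = √(112 + 2*q))
G(0)*(-106 - 123) = √(112 + 2*0)*(-106 - 123) = √(112 + 0)*(-229) = √112*(-229) = (4*√7)*(-229) = -916*√7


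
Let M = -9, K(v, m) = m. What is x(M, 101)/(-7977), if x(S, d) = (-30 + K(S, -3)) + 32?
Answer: 1/7977 ≈ 0.00012536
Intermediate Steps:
x(S, d) = -1 (x(S, d) = (-30 - 3) + 32 = -33 + 32 = -1)
x(M, 101)/(-7977) = -1/(-7977) = -1*(-1/7977) = 1/7977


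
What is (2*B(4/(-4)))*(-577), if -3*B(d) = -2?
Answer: -2308/3 ≈ -769.33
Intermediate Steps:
B(d) = ⅔ (B(d) = -⅓*(-2) = ⅔)
(2*B(4/(-4)))*(-577) = (2*(⅔))*(-577) = (4/3)*(-577) = -2308/3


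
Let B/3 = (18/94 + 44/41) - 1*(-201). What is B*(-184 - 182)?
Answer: -427960872/1927 ≈ -2.2209e+5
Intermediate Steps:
B = 1169292/1927 (B = 3*((18/94 + 44/41) - 1*(-201)) = 3*((18*(1/94) + 44*(1/41)) + 201) = 3*((9/47 + 44/41) + 201) = 3*(2437/1927 + 201) = 3*(389764/1927) = 1169292/1927 ≈ 606.79)
B*(-184 - 182) = 1169292*(-184 - 182)/1927 = (1169292/1927)*(-366) = -427960872/1927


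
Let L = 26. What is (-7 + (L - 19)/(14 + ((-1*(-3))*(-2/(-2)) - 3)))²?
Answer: 169/4 ≈ 42.250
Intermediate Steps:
(-7 + (L - 19)/(14 + ((-1*(-3))*(-2/(-2)) - 3)))² = (-7 + (26 - 19)/(14 + ((-1*(-3))*(-2/(-2)) - 3)))² = (-7 + 7/(14 + (3*(-2*(-½)) - 3)))² = (-7 + 7/(14 + (3*1 - 3)))² = (-7 + 7/(14 + (3 - 3)))² = (-7 + 7/(14 + 0))² = (-7 + 7/14)² = (-7 + 7*(1/14))² = (-7 + ½)² = (-13/2)² = 169/4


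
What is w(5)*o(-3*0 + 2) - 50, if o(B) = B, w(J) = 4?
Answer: -42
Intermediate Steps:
w(5)*o(-3*0 + 2) - 50 = 4*(-3*0 + 2) - 50 = 4*(0 + 2) - 50 = 4*2 - 50 = 8 - 50 = -42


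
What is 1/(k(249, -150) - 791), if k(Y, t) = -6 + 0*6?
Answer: -1/797 ≈ -0.0012547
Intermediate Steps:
k(Y, t) = -6 (k(Y, t) = -6 + 0 = -6)
1/(k(249, -150) - 791) = 1/(-6 - 791) = 1/(-797) = -1/797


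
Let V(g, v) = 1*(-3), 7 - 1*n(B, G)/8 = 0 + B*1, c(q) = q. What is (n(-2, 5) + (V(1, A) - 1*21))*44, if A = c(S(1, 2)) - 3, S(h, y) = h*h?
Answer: 2112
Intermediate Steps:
S(h, y) = h**2
n(B, G) = 56 - 8*B (n(B, G) = 56 - 8*(0 + B*1) = 56 - 8*(0 + B) = 56 - 8*B)
A = -2 (A = 1**2 - 3 = 1 - 3 = -2)
V(g, v) = -3
(n(-2, 5) + (V(1, A) - 1*21))*44 = ((56 - 8*(-2)) + (-3 - 1*21))*44 = ((56 + 16) + (-3 - 21))*44 = (72 - 24)*44 = 48*44 = 2112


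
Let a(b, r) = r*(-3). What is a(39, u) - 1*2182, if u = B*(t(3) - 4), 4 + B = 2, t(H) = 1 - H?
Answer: -2218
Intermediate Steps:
B = -2 (B = -4 + 2 = -2)
u = 12 (u = -2*((1 - 1*3) - 4) = -2*((1 - 3) - 4) = -2*(-2 - 4) = -2*(-6) = 12)
a(b, r) = -3*r
a(39, u) - 1*2182 = -3*12 - 1*2182 = -36 - 2182 = -2218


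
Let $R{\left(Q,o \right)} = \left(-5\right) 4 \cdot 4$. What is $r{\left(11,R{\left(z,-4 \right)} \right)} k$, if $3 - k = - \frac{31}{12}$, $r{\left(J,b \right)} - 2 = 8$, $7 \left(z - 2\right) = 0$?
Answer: $\frac{335}{6} \approx 55.833$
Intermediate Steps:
$z = 2$ ($z = 2 + \frac{1}{7} \cdot 0 = 2 + 0 = 2$)
$R{\left(Q,o \right)} = -80$ ($R{\left(Q,o \right)} = \left(-20\right) 4 = -80$)
$r{\left(J,b \right)} = 10$ ($r{\left(J,b \right)} = 2 + 8 = 10$)
$k = \frac{67}{12}$ ($k = 3 - - \frac{31}{12} = 3 + \frac{31}{12} = \frac{67}{12} \approx 5.5833$)
$r{\left(11,R{\left(z,-4 \right)} \right)} k = 10 \cdot \frac{67}{12} = \frac{335}{6}$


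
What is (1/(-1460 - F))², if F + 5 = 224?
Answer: 1/2819041 ≈ 3.5473e-7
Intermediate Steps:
F = 219 (F = -5 + 224 = 219)
(1/(-1460 - F))² = (1/(-1460 - 1*219))² = (1/(-1460 - 219))² = (1/(-1679))² = (-1/1679)² = 1/2819041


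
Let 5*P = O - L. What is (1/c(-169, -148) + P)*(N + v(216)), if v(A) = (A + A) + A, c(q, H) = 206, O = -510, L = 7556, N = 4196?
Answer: -4024373402/515 ≈ -7.8143e+6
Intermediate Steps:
v(A) = 3*A (v(A) = 2*A + A = 3*A)
P = -8066/5 (P = (-510 - 1*7556)/5 = (-510 - 7556)/5 = (1/5)*(-8066) = -8066/5 ≈ -1613.2)
(1/c(-169, -148) + P)*(N + v(216)) = (1/206 - 8066/5)*(4196 + 3*216) = (1/206 - 8066/5)*(4196 + 648) = -1661591/1030*4844 = -4024373402/515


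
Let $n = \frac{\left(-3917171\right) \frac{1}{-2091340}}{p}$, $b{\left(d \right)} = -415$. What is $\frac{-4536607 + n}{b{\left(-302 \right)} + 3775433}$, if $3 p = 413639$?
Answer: $- \frac{3924436281753868307}{3265616264207652680} \approx -1.2017$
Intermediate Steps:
$p = \frac{413639}{3}$ ($p = \frac{1}{3} \cdot 413639 = \frac{413639}{3} \approx 1.3788 \cdot 10^{5}$)
$n = \frac{11751513}{865059786260}$ ($n = \frac{\left(-3917171\right) \frac{1}{-2091340}}{\frac{413639}{3}} = \left(-3917171\right) \left(- \frac{1}{2091340}\right) \frac{3}{413639} = \frac{3917171}{2091340} \cdot \frac{3}{413639} = \frac{11751513}{865059786260} \approx 1.3585 \cdot 10^{-5}$)
$\frac{-4536607 + n}{b{\left(-302 \right)} + 3775433} = \frac{-4536607 + \frac{11751513}{865059786260}}{-415 + 3775433} = - \frac{3924436281753868307}{865059786260 \cdot 3775018} = \left(- \frac{3924436281753868307}{865059786260}\right) \frac{1}{3775018} = - \frac{3924436281753868307}{3265616264207652680}$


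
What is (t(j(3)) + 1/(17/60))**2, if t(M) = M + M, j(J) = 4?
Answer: 38416/289 ≈ 132.93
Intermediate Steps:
t(M) = 2*M
(t(j(3)) + 1/(17/60))**2 = (2*4 + 1/(17/60))**2 = (8 + 1/(17*(1/60)))**2 = (8 + 1/(17/60))**2 = (8 + 60/17)**2 = (196/17)**2 = 38416/289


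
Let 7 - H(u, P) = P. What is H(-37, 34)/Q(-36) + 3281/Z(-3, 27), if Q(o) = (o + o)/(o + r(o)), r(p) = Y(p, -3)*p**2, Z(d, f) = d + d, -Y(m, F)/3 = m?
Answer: 155783/3 ≈ 51928.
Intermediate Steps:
Y(m, F) = -3*m
H(u, P) = 7 - P
Z(d, f) = 2*d
r(p) = -3*p**3 (r(p) = (-3*p)*p**2 = -3*p**3)
Q(o) = 2*o/(o - 3*o**3) (Q(o) = (o + o)/(o - 3*o**3) = (2*o)/(o - 3*o**3) = 2*o/(o - 3*o**3))
H(-37, 34)/Q(-36) + 3281/Z(-3, 27) = (7 - 1*34)/((2/(1 - 3*(-36)**2))) + 3281/((2*(-3))) = (7 - 34)/((2/(1 - 3*1296))) + 3281/(-6) = -27/(2/(1 - 3888)) + 3281*(-1/6) = -27/(2/(-3887)) - 3281/6 = -27/(2*(-1/3887)) - 3281/6 = -27/(-2/3887) - 3281/6 = -27*(-3887/2) - 3281/6 = 104949/2 - 3281/6 = 155783/3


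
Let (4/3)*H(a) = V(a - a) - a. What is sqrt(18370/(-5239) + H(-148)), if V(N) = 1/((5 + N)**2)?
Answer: sqrt(1746280127)/4030 ≈ 10.369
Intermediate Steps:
V(N) = (5 + N)**(-2)
H(a) = 3/100 - 3*a/4 (H(a) = 3*((5 + (a - a))**(-2) - a)/4 = 3*((5 + 0)**(-2) - a)/4 = 3*(5**(-2) - a)/4 = 3*(1/25 - a)/4 = 3/100 - 3*a/4)
sqrt(18370/(-5239) + H(-148)) = sqrt(18370/(-5239) + (3/100 - 3/4*(-148))) = sqrt(18370*(-1/5239) + (3/100 + 111)) = sqrt(-18370/5239 + 11103/100) = sqrt(56331617/523900) = sqrt(1746280127)/4030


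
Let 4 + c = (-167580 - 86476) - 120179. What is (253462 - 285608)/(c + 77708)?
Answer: 32146/296531 ≈ 0.10841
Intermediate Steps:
c = -374239 (c = -4 + ((-167580 - 86476) - 120179) = -4 + (-254056 - 120179) = -4 - 374235 = -374239)
(253462 - 285608)/(c + 77708) = (253462 - 285608)/(-374239 + 77708) = -32146/(-296531) = -32146*(-1/296531) = 32146/296531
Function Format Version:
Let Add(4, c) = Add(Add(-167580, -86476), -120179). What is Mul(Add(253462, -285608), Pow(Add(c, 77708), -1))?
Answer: Rational(32146, 296531) ≈ 0.10841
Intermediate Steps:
c = -374239 (c = Add(-4, Add(Add(-167580, -86476), -120179)) = Add(-4, Add(-254056, -120179)) = Add(-4, -374235) = -374239)
Mul(Add(253462, -285608), Pow(Add(c, 77708), -1)) = Mul(Add(253462, -285608), Pow(Add(-374239, 77708), -1)) = Mul(-32146, Pow(-296531, -1)) = Mul(-32146, Rational(-1, 296531)) = Rational(32146, 296531)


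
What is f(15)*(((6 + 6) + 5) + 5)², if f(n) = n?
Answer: 7260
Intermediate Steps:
f(15)*(((6 + 6) + 5) + 5)² = 15*(((6 + 6) + 5) + 5)² = 15*((12 + 5) + 5)² = 15*(17 + 5)² = 15*22² = 15*484 = 7260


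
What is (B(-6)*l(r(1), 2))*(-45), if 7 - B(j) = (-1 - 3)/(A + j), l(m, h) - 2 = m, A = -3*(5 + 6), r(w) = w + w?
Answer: -16140/13 ≈ -1241.5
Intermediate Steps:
r(w) = 2*w
A = -33 (A = -3*11 = -33)
l(m, h) = 2 + m
B(j) = 7 + 4/(-33 + j) (B(j) = 7 - (-1 - 3)/(-33 + j) = 7 - (-4)/(-33 + j) = 7 + 4/(-33 + j))
(B(-6)*l(r(1), 2))*(-45) = (((-227 + 7*(-6))/(-33 - 6))*(2 + 2*1))*(-45) = (((-227 - 42)/(-39))*(2 + 2))*(-45) = (-1/39*(-269)*4)*(-45) = ((269/39)*4)*(-45) = (1076/39)*(-45) = -16140/13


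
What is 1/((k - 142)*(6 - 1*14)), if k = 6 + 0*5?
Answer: 1/1088 ≈ 0.00091912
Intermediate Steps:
k = 6 (k = 6 + 0 = 6)
1/((k - 142)*(6 - 1*14)) = 1/((6 - 142)*(6 - 1*14)) = 1/(-136*(6 - 14)) = 1/(-136*(-8)) = 1/1088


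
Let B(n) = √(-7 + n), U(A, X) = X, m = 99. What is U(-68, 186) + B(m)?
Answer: 186 + 2*√23 ≈ 195.59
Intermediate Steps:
U(-68, 186) + B(m) = 186 + √(-7 + 99) = 186 + √92 = 186 + 2*√23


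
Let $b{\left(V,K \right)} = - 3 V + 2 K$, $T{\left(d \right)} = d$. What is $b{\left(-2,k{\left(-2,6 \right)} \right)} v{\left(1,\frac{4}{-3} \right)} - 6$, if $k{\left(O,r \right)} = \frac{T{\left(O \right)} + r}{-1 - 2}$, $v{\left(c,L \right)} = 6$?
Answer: $14$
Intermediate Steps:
$k{\left(O,r \right)} = - \frac{O}{3} - \frac{r}{3}$ ($k{\left(O,r \right)} = \frac{O + r}{-1 - 2} = \frac{O + r}{-3} = \left(O + r\right) \left(- \frac{1}{3}\right) = - \frac{O}{3} - \frac{r}{3}$)
$b{\left(-2,k{\left(-2,6 \right)} \right)} v{\left(1,\frac{4}{-3} \right)} - 6 = \left(\left(-3\right) \left(-2\right) + 2 \left(\left(- \frac{1}{3}\right) \left(-2\right) - 2\right)\right) 6 - 6 = \left(6 + 2 \left(\frac{2}{3} - 2\right)\right) 6 - 6 = \left(6 + 2 \left(- \frac{4}{3}\right)\right) 6 - 6 = \left(6 - \frac{8}{3}\right) 6 - 6 = \frac{10}{3} \cdot 6 - 6 = 20 - 6 = 14$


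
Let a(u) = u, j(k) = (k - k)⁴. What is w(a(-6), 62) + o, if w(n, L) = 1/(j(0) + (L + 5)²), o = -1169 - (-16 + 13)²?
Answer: -5288041/4489 ≈ -1178.0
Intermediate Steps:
j(k) = 0 (j(k) = 0⁴ = 0)
o = -1178 (o = -1169 - 1*(-3)² = -1169 - 1*9 = -1169 - 9 = -1178)
w(n, L) = (5 + L)⁻² (w(n, L) = 1/(0 + (L + 5)²) = 1/(0 + (5 + L)²) = 1/((5 + L)²) = (5 + L)⁻²)
w(a(-6), 62) + o = (5 + 62)⁻² - 1178 = 67⁻² - 1178 = 1/4489 - 1178 = -5288041/4489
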